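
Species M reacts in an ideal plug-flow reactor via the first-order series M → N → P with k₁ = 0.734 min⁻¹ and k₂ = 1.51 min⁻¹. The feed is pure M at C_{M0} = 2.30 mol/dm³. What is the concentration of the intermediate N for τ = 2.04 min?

0.387 mol/dm³

The intermediate concentration in a first-order A→B→C sequence is C_N = k₁C_{M0}(e^(−k₁τ) − e^(−k₂τ))/(k₂−k₁).
e^(−k₁τ) = e^(−0.734×2.04) = e^(−1.497) = 0.2237; e^(−k₂τ) = e^(−3.080) = 0.04594.
C_N = 0.734×2.30/(1.51−0.734) × (0.2237−0.04594) = 2.176×0.1778 = 0.3868 mol/dm³.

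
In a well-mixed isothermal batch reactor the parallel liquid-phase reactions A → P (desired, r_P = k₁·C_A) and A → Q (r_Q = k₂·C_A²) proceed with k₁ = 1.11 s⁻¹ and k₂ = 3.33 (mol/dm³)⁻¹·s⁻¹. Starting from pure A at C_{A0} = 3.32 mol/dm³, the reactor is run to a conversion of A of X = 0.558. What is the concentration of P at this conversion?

C_A = C_{A0}(1−X) = 1.467 mol/dm³.
Along a PFR/batch, dC_P/dC_A = −r_P/(r_P+r_Q) = −k₁/(k₁+k₂·C_A).
Integrating from C_{A0} to C_A: C_P = (1.11/3.33)·ln[(1.11+3.33·3.32)/(1.11+3.33·1.47)] = 0.3333·ln(12.17/5.997) = 0.2358 mol/dm³.

0.236 mol/dm³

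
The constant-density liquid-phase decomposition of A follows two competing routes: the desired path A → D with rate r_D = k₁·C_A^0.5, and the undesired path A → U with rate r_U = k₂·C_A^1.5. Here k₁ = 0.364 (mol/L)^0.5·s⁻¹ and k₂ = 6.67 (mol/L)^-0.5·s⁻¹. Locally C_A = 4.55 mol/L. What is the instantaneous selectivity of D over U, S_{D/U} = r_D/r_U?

S_{D/U} = r_D/r_U = (k₁·C_A^0.5)/(k₂·C_A^1.5) = (k₁/k₂)·C_A⁻¹.
= (0.364×4.550^0.5) / (6.67×4.550^1.5) = 0.7764/64.74 = 0.0120.

0.0120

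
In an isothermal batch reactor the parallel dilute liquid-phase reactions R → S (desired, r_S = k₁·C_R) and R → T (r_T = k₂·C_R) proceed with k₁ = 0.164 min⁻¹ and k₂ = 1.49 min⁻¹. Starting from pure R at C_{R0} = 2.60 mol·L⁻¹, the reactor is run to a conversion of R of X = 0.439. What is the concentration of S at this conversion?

0.113 mol·L⁻¹

C_R = C_{R0}(1−X) = 1.459 mol·L⁻¹.
Both paths are first order in R, so the instantaneous fraction to S is constant: dC_S/d(−C_R) = k₁/(k₁+k₂) = 0.09915.
C_S = 0.09915·(C_{R0}−C_R) = 0.09915×1.141 = 0.113 mol·L⁻¹.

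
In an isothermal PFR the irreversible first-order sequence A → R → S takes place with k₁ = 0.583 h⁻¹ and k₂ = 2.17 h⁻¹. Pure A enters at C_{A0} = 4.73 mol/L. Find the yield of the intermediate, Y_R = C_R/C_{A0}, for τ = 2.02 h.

0.109

For first-order series with pure A initially, C_R(τ) = k₁C_{A0}/(k₂−k₁)·(e^(−k₁τ) − e^(−k₂τ)).
e^(−k₁τ) = e^(−0.583×2.02) = e^(−1.178) = 0.3080; e^(−k₂τ) = e^(−4.383) = 0.01248.
C_R = 0.583×4.73/(2.17−0.583) × (0.3080−0.01248) = 1.738×0.2955 = 0.5135 mol/L.
Y_R = C_R/C_{A0} = 0.5135/4.73 = 0.109.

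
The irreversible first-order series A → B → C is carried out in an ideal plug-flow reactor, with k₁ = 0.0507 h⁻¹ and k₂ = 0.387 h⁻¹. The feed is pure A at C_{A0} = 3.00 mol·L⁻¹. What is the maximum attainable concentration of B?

At the optimum, C_{B,max}/C_{A0} = (k₁/k₂)^[k₂/(k₂−k₁)].
= (0.0507/0.387)^(0.387/(0.387−0.0507)) = (0.1310)^(1.151) = 0.09643.
C_{B,max} = 0.09643×3.00 = 0.289 mol·L⁻¹.

0.289 mol·L⁻¹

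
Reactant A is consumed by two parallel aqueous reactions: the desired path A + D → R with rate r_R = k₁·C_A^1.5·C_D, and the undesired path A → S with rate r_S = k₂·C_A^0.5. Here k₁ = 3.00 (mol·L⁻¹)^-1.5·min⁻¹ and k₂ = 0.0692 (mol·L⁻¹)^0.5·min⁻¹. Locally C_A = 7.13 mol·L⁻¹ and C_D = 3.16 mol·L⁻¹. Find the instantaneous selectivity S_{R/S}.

S_{R/S} = r_R/r_S = (k₁·C_A^1.5·C_D)/(k₂·C_A^0.5) = (k₁/k₂)·C_A·C_D.
= (3.00×7.130^1.5×3.160) / (0.0692×7.130^0.5) = 180.5/0.1848 = 977.

977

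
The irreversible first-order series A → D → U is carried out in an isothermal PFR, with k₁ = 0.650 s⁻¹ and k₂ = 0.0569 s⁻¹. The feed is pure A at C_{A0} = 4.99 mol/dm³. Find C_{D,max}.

Evaluating C_D at τ_opt = ln(k₂/k₁)/(k₂−k₁) gives C_{D,max}/C_{A0} = (k₁/k₂)^[k₂/(k₂−k₁)].
= (0.650/0.0569)^(0.0569/(0.0569−0.650)) = (11.42)^(-0.09594) = 0.7916.
C_{D,max} = 0.7916×4.99 = 3.95 mol/dm³.

3.95 mol/dm³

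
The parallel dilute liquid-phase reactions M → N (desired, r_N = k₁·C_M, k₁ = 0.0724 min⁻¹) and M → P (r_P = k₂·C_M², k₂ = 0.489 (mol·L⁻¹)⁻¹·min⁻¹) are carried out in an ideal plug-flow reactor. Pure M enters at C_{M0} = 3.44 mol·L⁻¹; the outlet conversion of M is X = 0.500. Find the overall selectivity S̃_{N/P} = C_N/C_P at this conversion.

0.0595

C_M = C_{M0}(1−X) = 1.720 mol·L⁻¹.
Along a PFR/batch, dC_N/dC_M = −r_N/(r_N+r_P) = −k₁/(k₁+k₂·C_M).
Integrating from C_{M0} to C_M: C_N = (0.0724/0.489)·ln[(0.0724+0.489·3.44)/(0.0724+0.489·1.72)] = 0.1481·ln(1.755/0.9135) = 0.09664 mol·L⁻¹.
C_P = (C_{M0}−C_M)−C_N = 1.623 mol·L⁻¹; S̃_{N/P} = 0.09664/1.623 = 0.0595.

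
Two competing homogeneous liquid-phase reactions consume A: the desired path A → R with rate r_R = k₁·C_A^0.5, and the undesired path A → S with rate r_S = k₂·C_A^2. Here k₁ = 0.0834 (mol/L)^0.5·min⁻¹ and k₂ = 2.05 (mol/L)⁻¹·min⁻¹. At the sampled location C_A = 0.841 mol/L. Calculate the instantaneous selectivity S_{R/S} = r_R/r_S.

S_{R/S} = r_R/r_S = (k₁·C_A^0.5)/(k₂·C_A^2) = (k₁/k₂)·C_A^-1.5.
= (0.0834×0.8410^0.5) / (2.05×0.8410^2) = 0.07648/1.450 = 0.0527.
The undesired path is higher order in A, so low C_A (CSTR or dilute feed) favours R.

0.0527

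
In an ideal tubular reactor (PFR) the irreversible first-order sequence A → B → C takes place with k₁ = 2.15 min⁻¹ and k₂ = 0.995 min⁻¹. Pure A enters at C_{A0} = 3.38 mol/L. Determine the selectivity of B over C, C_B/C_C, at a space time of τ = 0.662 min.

2.11

The intermediate concentration in a first-order A→B→C sequence is C_B = k₁C_{A0}(e^(−k₁τ) − e^(−k₂τ))/(k₂−k₁).
e^(−k₁τ) = e^(−2.15×0.662) = e^(−1.423) = 0.2409; e^(−k₂τ) = e^(−0.6587) = 0.5175.
C_B = 2.15×3.38/(0.995−2.15) × (0.2409−0.5175) = (-6.292)×(-0.2766) = 1.740 mol/L.
C_A = C_{A0}e^(−k₁τ) = 0.8143 mol/L, so C_C = C_{A0}−C_A−C_B = 0.8253 mol/L; C_B/C_C = 2.11.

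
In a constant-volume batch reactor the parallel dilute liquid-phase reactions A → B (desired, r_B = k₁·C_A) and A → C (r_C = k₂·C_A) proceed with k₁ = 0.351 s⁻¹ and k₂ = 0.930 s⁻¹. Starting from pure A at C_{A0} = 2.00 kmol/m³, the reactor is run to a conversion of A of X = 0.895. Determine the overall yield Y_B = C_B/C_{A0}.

C_A = C_{A0}(1−X) = 0.2100 kmol/m³.
Both paths are first order in A, so the instantaneous fraction to B is constant: dC_B/d(−C_A) = k₁/(k₁+k₂) = 0.2740.
C_B = 0.2740·(C_{A0}−C_A) = 0.2740×1.790 = 0.490 kmol/m³.
Y_B = C_B/C_{A0} = 0.4905/2.00 = 0.245.

0.245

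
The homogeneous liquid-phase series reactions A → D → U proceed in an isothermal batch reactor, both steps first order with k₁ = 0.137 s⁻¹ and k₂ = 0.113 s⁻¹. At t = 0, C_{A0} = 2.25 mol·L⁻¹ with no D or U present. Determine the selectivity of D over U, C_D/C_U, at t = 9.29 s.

For first-order series with pure A initially, C_D(t) = k₁C_{A0}/(k₂−k₁)·(e^(−k₁t) − e^(−k₂t)).
e^(−k₁t) = e^(−0.137×9.29) = e^(−1.273) = 0.2801; e^(−k₂t) = e^(−1.050) = 0.3500.
C_D = 0.137×2.25/(0.113−0.137) × (0.2801−0.3500) = (-12.84)×(-0.06995) = 0.8984 mol·L⁻¹.
C_A = C_{A0}e^(−k₁t) = 0.6301 mol·L⁻¹, so C_U = C_{A0}−C_A−C_D = 0.7214 mol·L⁻¹; C_D/C_U = 1.25.

1.25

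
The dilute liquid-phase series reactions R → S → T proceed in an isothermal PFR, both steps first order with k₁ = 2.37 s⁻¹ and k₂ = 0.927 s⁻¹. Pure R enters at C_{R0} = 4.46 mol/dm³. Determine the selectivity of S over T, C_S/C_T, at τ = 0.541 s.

2.94

For first-order series with pure R initially, C_S(τ) = k₁C_{R0}/(k₂−k₁)·(e^(−k₁τ) − e^(−k₂τ)).
e^(−k₁τ) = e^(−2.37×0.541) = e^(−1.282) = 0.2774; e^(−k₂τ) = e^(−0.5015) = 0.6056.
C_S = 2.37×4.46/(0.927−2.37) × (0.2774−0.6056) = (-7.325)×(-0.3282) = 2.404 mol/dm³.
C_R = C_{R0}e^(−k₁τ) = 1.237 mol/dm³, so C_T = C_{R0}−C_R−C_S = 0.8187 mol/dm³; C_S/C_T = 2.94.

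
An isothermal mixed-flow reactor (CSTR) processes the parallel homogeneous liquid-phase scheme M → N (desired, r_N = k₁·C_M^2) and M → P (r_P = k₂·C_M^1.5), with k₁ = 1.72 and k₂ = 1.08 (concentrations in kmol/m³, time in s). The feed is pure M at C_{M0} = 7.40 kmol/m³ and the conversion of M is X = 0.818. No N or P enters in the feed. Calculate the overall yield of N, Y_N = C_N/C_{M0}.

0.531

Exit C_M = C_{M0}(1−X) = 7.40×0.182 = 1.347 kmol/m³.
A CSTR operates uniformly at the exit composition, giving r_N = 3.120 and r_P = 1.688 (each k·C_M^n at C_M = 1.347).
Fraction of consumed M going to N: r_N/(r_N+r_P) = 0.6489.
C_N = 0.6489·C_{M0}·X = 0.6489×7.40×0.818 = 3.93 kmol/m³; Y_N = C_N/C_{M0} = 0.531.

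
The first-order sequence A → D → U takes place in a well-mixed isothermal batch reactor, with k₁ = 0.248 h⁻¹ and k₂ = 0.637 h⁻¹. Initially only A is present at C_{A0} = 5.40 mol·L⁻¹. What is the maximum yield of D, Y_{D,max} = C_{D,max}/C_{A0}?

0.213

Evaluating C_D at t_opt = ln(k₂/k₁)/(k₂−k₁) gives C_{D,max}/C_{A0} = (k₁/k₂)^[k₂/(k₂−k₁)].
= (0.248/0.637)^(0.637/(0.637−0.248)) = (0.3893)^(1.638) = 0.2134.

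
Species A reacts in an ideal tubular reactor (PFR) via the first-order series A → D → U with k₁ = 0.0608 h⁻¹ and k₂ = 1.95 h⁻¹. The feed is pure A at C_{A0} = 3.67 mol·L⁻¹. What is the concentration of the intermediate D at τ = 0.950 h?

0.0930 mol·L⁻¹

The intermediate concentration in a first-order A→B→C sequence is C_D = k₁C_{A0}(e^(−k₁τ) − e^(−k₂τ))/(k₂−k₁).
e^(−k₁τ) = e^(−0.0608×0.950) = e^(−0.05776) = 0.9439; e^(−k₂τ) = e^(−1.852) = 0.1568.
C_D = 0.0608×3.67/(1.95−0.0608) × (0.9439−0.1568) = 0.1181×0.7870 = 0.09296 mol·L⁻¹.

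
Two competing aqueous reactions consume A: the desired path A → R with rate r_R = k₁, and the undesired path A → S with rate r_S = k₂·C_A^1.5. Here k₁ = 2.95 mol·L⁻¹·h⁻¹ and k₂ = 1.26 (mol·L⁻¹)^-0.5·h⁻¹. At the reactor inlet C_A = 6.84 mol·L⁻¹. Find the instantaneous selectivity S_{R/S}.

S_{R/S} = r_R/r_S = (k₁)/(k₂·C_A^1.5) = (k₁/k₂)·C_A^-1.5.
= (2.95) / (1.26×6.840^1.5) = 2.950/22.54 = 0.131.
The undesired path is higher order in A, so low C_A (CSTR or dilute feed) favours R.

0.131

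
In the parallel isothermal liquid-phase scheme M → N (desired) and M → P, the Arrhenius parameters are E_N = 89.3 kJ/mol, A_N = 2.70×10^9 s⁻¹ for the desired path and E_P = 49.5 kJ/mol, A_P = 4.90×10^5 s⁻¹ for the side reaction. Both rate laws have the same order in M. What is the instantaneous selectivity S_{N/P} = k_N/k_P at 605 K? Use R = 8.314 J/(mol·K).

k_N/k_P = (A_N/A_P)·exp[−(E_N−E_P)/(RT)] = (A_N/A_P)·exp[(E_P−E_N)/(RT)].
(E_P−E_N)/(RT) = (49.5−89.3)×10³/(8.314×605) = -39800/5030 = -7.913.
k_N/k_P = (2.70×10^9/4.90×10^5)·exp(-7.913) = 5510 × 3.661×10^-4 = 2.02.

2.02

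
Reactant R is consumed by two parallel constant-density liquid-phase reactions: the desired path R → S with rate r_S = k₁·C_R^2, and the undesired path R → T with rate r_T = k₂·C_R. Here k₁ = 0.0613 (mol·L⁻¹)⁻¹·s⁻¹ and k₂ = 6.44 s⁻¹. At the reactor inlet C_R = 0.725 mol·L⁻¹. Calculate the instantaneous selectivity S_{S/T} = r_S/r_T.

0.00690

S_{S/T} = r_S/r_T = (k₁·C_R^2)/(k₂·C_R) = (k₁/k₂)·C_R.
= (0.0613×0.7250^2) / (6.44×0.7250) = 0.03222/4.669 = 0.00690.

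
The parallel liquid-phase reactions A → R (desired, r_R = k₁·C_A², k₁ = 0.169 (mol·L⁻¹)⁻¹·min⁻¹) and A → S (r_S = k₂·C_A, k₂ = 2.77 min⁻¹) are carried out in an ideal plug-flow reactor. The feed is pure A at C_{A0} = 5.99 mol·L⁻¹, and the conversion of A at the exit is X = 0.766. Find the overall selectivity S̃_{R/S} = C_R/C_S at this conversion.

0.220

C_A = C_{A0}(1−X) = 1.402 mol·L⁻¹.
Along a PFR/batch, dC_S/dC_A = −r_S/(r_R+r_S) = −k₂/(k₂+k₁·C_A).
Integrating from C_{A0} to C_A: C_S = (2.77/0.169)·ln[(2.77+0.169·5.99)/(2.77+0.169·1.40)] = 16.39·ln(3.782/3.007) = 3.761 mol·L⁻¹.
Then C_R = (C_{A0}−C_A) − C_S = 4.588 − 3.761 = 0.8278 mol·L⁻¹.
S̃_{R/S} = C_R/C_S = 0.8278/3.761 = 0.220.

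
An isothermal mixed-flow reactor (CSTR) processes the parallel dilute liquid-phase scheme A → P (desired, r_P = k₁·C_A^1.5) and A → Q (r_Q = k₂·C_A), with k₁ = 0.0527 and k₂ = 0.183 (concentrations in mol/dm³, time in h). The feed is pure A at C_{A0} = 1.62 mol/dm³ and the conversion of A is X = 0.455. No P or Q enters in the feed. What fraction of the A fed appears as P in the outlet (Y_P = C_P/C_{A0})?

0.0969

Exit C_A = C_{A0}(1−X) = 1.62×0.545 = 0.8829 mol/dm³.
In a CSTR the entire volume is at exit conditions, so r_P = 0.0527×0.8829^1.5 = 0.04372 and r_Q = 0.183×0.8829 = 0.1616.
Fraction of consumed A going to P: r_P/(r_P+r_Q) = 0.2130.
C_P = 0.2130·C_{A0}·X = 0.2130×1.62×0.455 = 0.157 mol/dm³; Y_P = C_P/C_{A0} = 0.0969.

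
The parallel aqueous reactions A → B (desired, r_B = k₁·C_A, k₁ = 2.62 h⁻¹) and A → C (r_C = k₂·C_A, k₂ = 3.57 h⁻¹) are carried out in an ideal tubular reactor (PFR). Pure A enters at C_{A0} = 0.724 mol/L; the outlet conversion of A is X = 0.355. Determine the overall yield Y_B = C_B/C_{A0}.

C_A = C_{A0}(1−X) = 0.4670 mol/L.
Both paths are first order in A, so the instantaneous fraction to B is constant: dC_B/d(−C_A) = k₁/(k₁+k₂) = 0.4233.
C_B = 0.4233·(C_{A0}−C_A) = 0.4233×0.2570 = 0.109 mol/L.
Y_B = C_B/C_{A0} = 0.1088/0.724 = 0.150.

0.150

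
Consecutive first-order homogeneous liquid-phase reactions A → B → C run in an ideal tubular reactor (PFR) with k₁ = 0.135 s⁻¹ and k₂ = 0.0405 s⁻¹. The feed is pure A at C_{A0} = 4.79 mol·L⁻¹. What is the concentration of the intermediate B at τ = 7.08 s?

For first-order series with pure A initially, C_B(τ) = k₁C_{A0}/(k₂−k₁)·(e^(−k₁τ) − e^(−k₂τ)).
e^(−k₁τ) = e^(−0.135×7.08) = e^(−0.9558) = 0.3845; e^(−k₂τ) = e^(−0.2867) = 0.7507.
C_B = 0.135×4.79/(0.0405−0.135) × (0.3845−0.7507) = (-6.843)×(-0.3662) = 2.506 mol·L⁻¹.

2.51 mol·L⁻¹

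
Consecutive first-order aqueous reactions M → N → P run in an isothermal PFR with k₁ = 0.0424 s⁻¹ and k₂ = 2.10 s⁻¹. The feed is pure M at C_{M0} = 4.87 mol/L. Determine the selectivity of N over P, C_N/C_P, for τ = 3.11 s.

0.171

For first-order series with pure M initially, C_N(τ) = k₁C_{M0}/(k₂−k₁)·(e^(−k₁τ) − e^(−k₂τ)).
e^(−k₁τ) = e^(−0.0424×3.11) = e^(−0.1319) = 0.8765; e^(−k₂τ) = e^(−6.531) = 0.001458.
C_N = 0.0424×4.87/(2.10−0.0424) × (0.8765−0.001458) = 0.1004×0.8750 = 0.08781 mol/L.
C_M = C_{M0}e^(−k₁τ) = 4.268 mol/L, so C_P = C_{M0}−C_M−C_N = 0.5138 mol/L; C_N/C_P = 0.171.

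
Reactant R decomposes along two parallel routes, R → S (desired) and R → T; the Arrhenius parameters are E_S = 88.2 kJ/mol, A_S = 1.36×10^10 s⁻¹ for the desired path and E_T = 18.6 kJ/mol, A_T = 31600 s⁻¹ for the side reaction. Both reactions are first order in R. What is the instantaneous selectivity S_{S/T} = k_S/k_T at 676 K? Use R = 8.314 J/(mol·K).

1.80

Since both paths have the same order in R, the concentration cancels and S_{S/T} = k_S/k_T = (A_S/A_T)·exp[(E_T−E_S)/(RT)].
(E_T−E_S)/(RT) = (18.6−88.2)×10³/(8.314×676) = -69600/5620 = -12.38.
k_S/k_T = (1.36×10^10/31600)·exp(-12.38) = 4.304×10^5 × 4.186×10^-6 = 1.80.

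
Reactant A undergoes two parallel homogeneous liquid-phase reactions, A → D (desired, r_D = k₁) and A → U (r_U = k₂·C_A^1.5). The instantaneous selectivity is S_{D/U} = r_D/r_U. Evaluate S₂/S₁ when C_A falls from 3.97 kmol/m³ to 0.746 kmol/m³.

12.3

S_{D/U} = (k₁/k₂)·C_A^-1.5, so S₂/S₁ = (C_{A,2}/C_{A,1})^-1.5.
= (0.746/3.97)^(-1.5) = (0.1879)^(-1.5) = 12.3.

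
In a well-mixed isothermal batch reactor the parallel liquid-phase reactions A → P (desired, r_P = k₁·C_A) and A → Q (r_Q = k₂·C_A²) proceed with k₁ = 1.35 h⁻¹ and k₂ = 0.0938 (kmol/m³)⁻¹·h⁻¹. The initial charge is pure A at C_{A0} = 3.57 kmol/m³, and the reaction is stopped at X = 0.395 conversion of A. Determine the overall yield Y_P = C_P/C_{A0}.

C_A = C_{A0}(1−X) = 2.160 kmol/m³.
Along a PFR/batch, dC_P/dC_A = −r_P/(r_P+r_Q) = −k₁/(k₁+k₂·C_A).
Integrating from C_{A0} to C_A: C_P = (1.35/0.0938)·ln[(1.35+0.0938·3.57)/(1.35+0.0938·2.16)] = 14.39·ln(1.685/1.553) = 1.177 kmol/m³.
Y_P = C_P/C_{A0} = 1.177/3.57 = 0.330.

0.330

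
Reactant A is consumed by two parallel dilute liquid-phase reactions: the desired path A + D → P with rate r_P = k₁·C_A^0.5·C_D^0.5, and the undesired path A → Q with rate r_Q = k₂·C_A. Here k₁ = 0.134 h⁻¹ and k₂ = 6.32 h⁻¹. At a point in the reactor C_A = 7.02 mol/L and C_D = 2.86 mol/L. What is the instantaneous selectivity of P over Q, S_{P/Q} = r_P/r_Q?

S_{P/Q} = r_P/r_Q = (k₁·C_A^0.5·C_D^0.5)/(k₂·C_A) = (k₁/k₂)·C_A^-0.5·C_D^0.5.
= (0.134×7.020^0.5×2.860^0.5) / (6.32×7.020) = 0.6004/44.37 = 0.0135.

0.0135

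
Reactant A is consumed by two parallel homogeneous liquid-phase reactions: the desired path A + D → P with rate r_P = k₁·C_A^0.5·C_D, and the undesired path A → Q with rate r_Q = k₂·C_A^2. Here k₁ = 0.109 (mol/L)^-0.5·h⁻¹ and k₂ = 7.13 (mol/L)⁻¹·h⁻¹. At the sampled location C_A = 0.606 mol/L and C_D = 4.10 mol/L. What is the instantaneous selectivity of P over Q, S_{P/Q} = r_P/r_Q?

0.133

S_{P/Q} = r_P/r_Q = (k₁·C_A^0.5·C_D)/(k₂·C_A^2) = (k₁/k₂)·C_A^-1.5·C_D.
= (0.109×0.6060^0.5×4.100) / (7.13×0.6060^2) = 0.3479/2.618 = 0.133.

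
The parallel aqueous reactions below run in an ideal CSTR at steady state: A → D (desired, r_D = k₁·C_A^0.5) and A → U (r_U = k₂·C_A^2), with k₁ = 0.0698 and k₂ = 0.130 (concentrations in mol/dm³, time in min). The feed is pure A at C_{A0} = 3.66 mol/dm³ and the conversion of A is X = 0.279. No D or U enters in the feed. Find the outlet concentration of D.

Exit C_A = C_{A0}(1−X) = 3.66×0.721 = 2.639 mol/dm³.
In a CSTR the entire volume is at exit conditions, so r_D = 0.0698×2.639^0.5 = 0.1134 and r_U = 0.130×2.639^2 = 0.9053.
Fraction of consumed A going to D: r_D/(r_D+r_U) = 0.1113.
C_D = 0.1113·C_{A0}·X = 0.1113×3.66×0.279 = 0.114 mol/dm³.

0.114 mol/dm³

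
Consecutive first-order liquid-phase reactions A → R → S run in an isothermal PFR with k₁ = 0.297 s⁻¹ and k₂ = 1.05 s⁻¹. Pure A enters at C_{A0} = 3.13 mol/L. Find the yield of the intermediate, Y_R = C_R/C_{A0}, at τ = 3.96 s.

The intermediate concentration in a first-order A→B→C sequence is C_R = k₁C_{A0}(e^(−k₁τ) − e^(−k₂τ))/(k₂−k₁).
e^(−k₁τ) = e^(−0.297×3.96) = e^(−1.176) = 0.3085; e^(−k₂τ) = e^(−4.158) = 0.01564.
C_R = 0.297×3.13/(1.05−0.297) × (0.3085−0.01564) = 1.235×0.2928 = 0.3615 mol/L.
Y_R = C_R/C_{A0} = 0.3615/3.13 = 0.116.

0.116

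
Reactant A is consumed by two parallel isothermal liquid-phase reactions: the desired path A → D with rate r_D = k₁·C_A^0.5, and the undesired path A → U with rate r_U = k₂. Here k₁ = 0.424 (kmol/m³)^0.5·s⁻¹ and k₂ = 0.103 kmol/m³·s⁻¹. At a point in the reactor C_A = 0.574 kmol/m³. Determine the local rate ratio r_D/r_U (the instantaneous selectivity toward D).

S_{D/U} = r_D/r_U = (k₁·C_A^0.5)/(k₂) = (k₁/k₂)·C_A^0.5.
= (0.424×0.5740^0.5) / (0.103) = 0.3212/0.1030 = 3.12.
Since the desired path is higher order in A, keeping C_A high (PFR or concentrated feed) favours D.

3.12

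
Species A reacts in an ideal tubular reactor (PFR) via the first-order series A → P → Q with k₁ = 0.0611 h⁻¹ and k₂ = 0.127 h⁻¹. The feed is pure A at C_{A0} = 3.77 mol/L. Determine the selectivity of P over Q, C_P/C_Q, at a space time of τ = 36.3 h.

0.115

For first-order series with pure A initially, C_P(τ) = k₁C_{A0}/(k₂−k₁)·(e^(−k₁τ) − e^(−k₂τ)).
e^(−k₁τ) = e^(−0.0611×36.3) = e^(−2.218) = 0.1088; e^(−k₂τ) = e^(−4.610) = 0.009951.
C_P = 0.0611×3.77/(0.127−0.0611) × (0.1088−0.009951) = 3.495×0.09888 = 0.3456 mol/L.
C_A = C_{A0}e^(−k₁τ) = 0.4103 mol/L, so C_Q = C_{A0}−C_A−C_P = 3.014 mol/L; C_P/C_Q = 0.115.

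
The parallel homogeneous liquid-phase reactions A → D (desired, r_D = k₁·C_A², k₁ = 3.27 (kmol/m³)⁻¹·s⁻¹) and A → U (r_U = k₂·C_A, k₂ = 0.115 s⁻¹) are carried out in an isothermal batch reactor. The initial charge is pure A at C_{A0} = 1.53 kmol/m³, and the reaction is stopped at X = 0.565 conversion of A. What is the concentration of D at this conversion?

C_A = C_{A0}(1−X) = 0.6656 kmol/m³.
Along a PFR/batch, dC_U/dC_A = −r_U/(r_D+r_U) = −k₂/(k₂+k₁·C_A).
Integrating from C_{A0} to C_A: C_U = (0.115/3.27)·ln[(0.115+3.27·1.53)/(0.115+3.27·0.666)] = 0.03517·ln(5.118/2.291) = 0.02826 kmol/m³.
Then C_D = (C_{A0}−C_A) − C_U = 0.8644 − 0.02826 = 0.8362 kmol/m³.

0.836 kmol/m³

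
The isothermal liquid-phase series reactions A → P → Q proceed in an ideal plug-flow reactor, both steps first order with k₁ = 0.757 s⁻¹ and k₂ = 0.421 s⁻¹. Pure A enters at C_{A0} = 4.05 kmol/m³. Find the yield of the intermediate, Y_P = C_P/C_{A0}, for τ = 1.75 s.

The intermediate concentration in a first-order A→B→C sequence is C_P = k₁C_{A0}(e^(−k₁τ) − e^(−k₂τ))/(k₂−k₁).
e^(−k₁τ) = e^(−0.757×1.75) = e^(−1.325) = 0.2659; e^(−k₂τ) = e^(−0.7368) = 0.4787.
C_P = 0.757×4.05/(0.421−0.757) × (0.2659−0.4787) = (-9.125)×(-0.2128) = 1.942 kmol/m³.
Y_P = C_P/C_{A0} = 1.942/4.05 = 0.479.

0.479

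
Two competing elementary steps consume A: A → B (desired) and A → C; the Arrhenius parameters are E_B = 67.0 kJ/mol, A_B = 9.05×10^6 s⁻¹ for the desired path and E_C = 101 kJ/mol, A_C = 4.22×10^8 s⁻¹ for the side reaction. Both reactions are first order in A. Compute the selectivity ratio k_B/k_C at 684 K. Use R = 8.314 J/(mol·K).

8.47

With equal orders, S_{B/C} = k_B/k_C = (A_B/A_C)·exp[(E_C−E_B)/(RT)].
(E_C−E_B)/(RT) = (101−67.0)×10³/(8.314×684) = 34000/5687 = 5.979.
k_B/k_C = (9.05×10^6/4.22×10^8)·exp(5.979) = 0.02145 × 395.0 = 8.47.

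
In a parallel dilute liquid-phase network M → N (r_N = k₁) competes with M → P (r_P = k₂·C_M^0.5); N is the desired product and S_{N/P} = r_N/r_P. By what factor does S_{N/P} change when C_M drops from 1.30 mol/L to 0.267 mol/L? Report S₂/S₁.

S_{N/P} = (k₁/k₂)·C_M^-0.5, so S₂/S₁ = (C_{M,2}/C_{M,1})^-0.5.
= (0.267/1.30)^(-0.5) = (0.2054)^(-0.5) = 2.21.

2.21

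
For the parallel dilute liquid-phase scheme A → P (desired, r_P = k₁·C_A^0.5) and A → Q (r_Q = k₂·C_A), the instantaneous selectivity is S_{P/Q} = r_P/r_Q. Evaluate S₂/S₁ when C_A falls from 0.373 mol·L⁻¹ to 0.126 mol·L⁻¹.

S_{P/Q} = (k₁/k₂)·C_A^-0.5, so S₂/S₁ = (C_{A,2}/C_{A,1})^-0.5.
= (0.126/0.373)^(-0.5) = (0.3378)^(-0.5) = 1.72.
Selectivity toward P rises as C_A falls — low-concentration operation is favoured.

1.72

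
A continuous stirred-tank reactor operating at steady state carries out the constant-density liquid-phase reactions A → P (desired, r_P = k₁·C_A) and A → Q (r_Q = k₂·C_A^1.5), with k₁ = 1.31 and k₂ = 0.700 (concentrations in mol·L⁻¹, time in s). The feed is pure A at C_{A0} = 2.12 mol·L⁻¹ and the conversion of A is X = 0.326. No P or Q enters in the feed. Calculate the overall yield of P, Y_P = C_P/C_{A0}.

0.199

Exit C_A = C_{A0}(1−X) = 2.12×0.674 = 1.429 mol·L⁻¹.
Rates in a CSTR are evaluated at the outlet concentration: r_P = 1.31×1.429 = 1.872, r_Q = 0.700×1.429^1.5 = 1.196.
Fraction of consumed A going to P: r_P/(r_P+r_Q) = 0.6102.
C_P = 0.6102·C_{A0}·X = 0.6102×2.12×0.326 = 0.422 mol·L⁻¹; Y_P = C_P/C_{A0} = 0.199.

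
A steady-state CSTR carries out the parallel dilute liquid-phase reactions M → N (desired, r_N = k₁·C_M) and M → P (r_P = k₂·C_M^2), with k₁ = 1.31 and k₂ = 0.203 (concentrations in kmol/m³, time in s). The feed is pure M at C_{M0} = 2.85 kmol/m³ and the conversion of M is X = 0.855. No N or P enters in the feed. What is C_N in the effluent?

Exit C_M = C_{M0}(1−X) = 2.85×0.145 = 0.4133 kmol/m³.
A CSTR operates uniformly at the exit composition, giving r_N = 0.5414 and r_P = 0.03467 (each k·C_M^n at C_M = 0.4133).
Fraction of consumed M going to N: r_N/(r_N+r_P) = 0.9398.
C_N = 0.9398·C_{M0}·X = 0.9398×2.85×0.855 = 2.29 kmol/m³.

2.29 kmol/m³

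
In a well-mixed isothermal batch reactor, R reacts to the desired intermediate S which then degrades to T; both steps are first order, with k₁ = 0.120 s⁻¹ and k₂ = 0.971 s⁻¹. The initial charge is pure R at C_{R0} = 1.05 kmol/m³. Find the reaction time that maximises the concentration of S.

2.46 s

For first-order series the maximum of C_S occurs at t_opt = ln(k₂/k₁)/(k₂−k₁).
= ln(0.971/0.120)/(0.971−0.120) = ln(8.092)/0.8510 = 2.091/0.8510 = 2.46 s.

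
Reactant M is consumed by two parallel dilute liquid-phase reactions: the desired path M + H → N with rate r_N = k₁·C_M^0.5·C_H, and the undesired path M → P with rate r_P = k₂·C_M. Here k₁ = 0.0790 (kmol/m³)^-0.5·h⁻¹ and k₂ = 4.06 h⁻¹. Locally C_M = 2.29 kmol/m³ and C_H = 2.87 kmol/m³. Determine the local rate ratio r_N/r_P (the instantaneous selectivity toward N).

0.0369

S_{N/P} = r_N/r_P = (k₁·C_M^0.5·C_H)/(k₂·C_M) = (k₁/k₂)·C_M^-0.5·C_H.
= (0.0790×2.290^0.5×2.870) / (4.06×2.290) = 0.3431/9.297 = 0.0369.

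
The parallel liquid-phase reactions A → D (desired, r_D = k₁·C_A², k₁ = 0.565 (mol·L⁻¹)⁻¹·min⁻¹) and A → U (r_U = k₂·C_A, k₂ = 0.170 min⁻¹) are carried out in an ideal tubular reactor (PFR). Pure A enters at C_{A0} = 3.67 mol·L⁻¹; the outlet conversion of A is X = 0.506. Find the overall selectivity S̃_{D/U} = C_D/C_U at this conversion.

8.79

C_A = C_{A0}(1−X) = 1.813 mol·L⁻¹.
Along a PFR/batch, dC_U/dC_A = −r_U/(r_D+r_U) = −k₂/(k₂+k₁·C_A).
Integrating from C_{A0} to C_A: C_U = (0.170/0.565)·ln[(0.170+0.565·3.67)/(0.170+0.565·1.81)] = 0.3009·ln(2.244/1.194) = 0.1897 mol·L⁻¹.
Then C_D = (C_{A0}−C_A) − C_U = 1.857 − 0.1897 = 1.667 mol·L⁻¹.
S̃_{D/U} = C_D/C_U = 1.667/0.1897 = 8.79.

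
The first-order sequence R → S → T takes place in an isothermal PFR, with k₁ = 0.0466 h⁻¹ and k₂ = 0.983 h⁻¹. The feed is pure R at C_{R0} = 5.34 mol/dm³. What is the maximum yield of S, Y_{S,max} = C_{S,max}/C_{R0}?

At the optimum, C_{S,max}/C_{R0} = (k₁/k₂)^[k₂/(k₂−k₁)].
= (0.0466/0.983)^(0.983/(0.983−0.0466)) = (0.04741)^(1.050) = 0.04073.

0.0407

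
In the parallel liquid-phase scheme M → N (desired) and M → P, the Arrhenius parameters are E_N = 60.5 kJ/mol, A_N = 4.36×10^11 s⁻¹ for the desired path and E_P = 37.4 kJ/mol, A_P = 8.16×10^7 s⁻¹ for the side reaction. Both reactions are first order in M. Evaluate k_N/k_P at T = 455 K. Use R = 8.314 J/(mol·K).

11.9

Since both paths have the same order in M, the concentration cancels and S_{N/P} = k_N/k_P = (A_N/A_P)·exp[(E_P−E_N)/(RT)].
(E_P−E_N)/(RT) = (37.4−60.5)×10³/(8.314×455) = -23100/3783 = -6.106.
k_N/k_P = (4.36×10^11/8.16×10^7)·exp(-6.106) = 5343 × 0.002228 = 11.9.
Since E_N > E_P, raising the temperature improves selectivity toward N.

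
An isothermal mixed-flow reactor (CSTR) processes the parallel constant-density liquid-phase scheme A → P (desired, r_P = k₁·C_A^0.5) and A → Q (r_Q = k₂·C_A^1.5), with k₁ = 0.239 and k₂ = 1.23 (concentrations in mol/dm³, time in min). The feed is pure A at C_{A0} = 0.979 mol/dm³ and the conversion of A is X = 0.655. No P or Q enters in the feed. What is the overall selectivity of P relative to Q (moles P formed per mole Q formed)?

0.575

Exit C_A = C_{A0}(1−X) = 0.979×0.345 = 0.3378 mol/dm³.
In a CSTR the entire volume is at exit conditions, so r_P = 0.239×0.3378^0.5 = 0.1389 and r_Q = 1.23×0.3378^1.5 = 0.2414.
Overall selectivity = C_P/C_Q = r_Pτ/(r_Qτ) = r_P/r_Q = 0.575.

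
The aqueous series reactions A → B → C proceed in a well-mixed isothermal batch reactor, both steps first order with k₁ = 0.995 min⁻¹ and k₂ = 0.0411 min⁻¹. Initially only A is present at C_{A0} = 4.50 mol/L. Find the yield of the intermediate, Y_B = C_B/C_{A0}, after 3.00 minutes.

0.869

Solving the coupled first-order balances gives C_B(t) = [k₁/(k₂−k₁)]·C_{A0}·(e^(−k₁t) − e^(−k₂t)).
e^(−k₁t) = e^(−0.995×3.00) = e^(−2.985) = 0.05054; e^(−k₂t) = e^(−0.1233) = 0.8840.
C_B = 0.995×4.50/(0.0411−0.995) × (0.05054−0.8840) = (-4.694)×(-0.8335) = 3.912 mol/L.
Y_B = C_B/C_{A0} = 3.912/4.50 = 0.869.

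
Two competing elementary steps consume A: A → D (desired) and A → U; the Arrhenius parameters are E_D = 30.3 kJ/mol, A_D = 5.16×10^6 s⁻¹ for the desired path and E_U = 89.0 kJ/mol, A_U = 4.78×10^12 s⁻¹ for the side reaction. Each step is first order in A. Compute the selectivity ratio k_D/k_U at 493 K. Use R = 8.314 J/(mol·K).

k_D/k_U = (A_D/A_U)·exp[−(E_D−E_U)/(RT)] = (A_D/A_U)·exp[(E_U−E_D)/(RT)].
(E_U−E_D)/(RT) = (89.0−30.3)×10³/(8.314×493) = 58700/4099 = 14.32.
k_D/k_U = (5.16×10^6/4.78×10^12)·exp(14.32) = 1.079×10^-6 × 1.658×10^6 = 1.79.
Since E_D < E_U, lowering the temperature improves selectivity toward D.

1.79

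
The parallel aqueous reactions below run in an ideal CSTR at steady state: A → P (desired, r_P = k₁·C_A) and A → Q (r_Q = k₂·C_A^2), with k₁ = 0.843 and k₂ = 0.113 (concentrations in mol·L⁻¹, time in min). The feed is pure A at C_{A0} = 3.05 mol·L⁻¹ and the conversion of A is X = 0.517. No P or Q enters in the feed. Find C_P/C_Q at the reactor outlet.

Exit C_A = C_{A0}(1−X) = 3.05×0.483 = 1.473 mol·L⁻¹.
In a CSTR the entire volume is at exit conditions, so r_P = 0.843×1.473 = 1.242 and r_Q = 0.113×1.473^2 = 0.2452.
Overall selectivity = C_P/C_Q = r_Pτ/(r_Qτ) = r_P/r_Q = 5.06.

5.06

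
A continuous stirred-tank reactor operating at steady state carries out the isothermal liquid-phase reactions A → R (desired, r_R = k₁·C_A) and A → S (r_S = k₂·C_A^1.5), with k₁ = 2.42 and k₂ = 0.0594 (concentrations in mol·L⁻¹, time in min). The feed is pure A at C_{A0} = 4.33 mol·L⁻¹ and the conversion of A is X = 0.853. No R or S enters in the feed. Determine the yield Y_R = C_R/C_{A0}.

Exit C_A = C_{A0}(1−X) = 4.33×0.147 = 0.6365 mol·L⁻¹.
In a CSTR the entire volume is at exit conditions, so r_R = 2.42×0.6365 = 1.540 and r_S = 0.0594×0.6365^1.5 = 0.03016.
Fraction of consumed A going to R: r_R/(r_R+r_S) = 0.9808.
C_R = 0.9808·C_{A0}·X = 0.9808×4.33×0.853 = 3.62 mol·L⁻¹; Y_R = C_R/C_{A0} = 0.837.

0.837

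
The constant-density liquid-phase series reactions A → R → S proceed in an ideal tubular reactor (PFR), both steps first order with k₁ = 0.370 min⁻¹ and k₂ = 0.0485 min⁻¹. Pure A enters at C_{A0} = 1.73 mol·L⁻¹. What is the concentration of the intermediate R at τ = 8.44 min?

Solving the coupled first-order balances gives C_R(τ) = [k₁/(k₂−k₁)]·C_{A0}·(e^(−k₁τ) − e^(−k₂τ)).
e^(−k₁τ) = e^(−0.370×8.44) = e^(−3.123) = 0.04403; e^(−k₂τ) = e^(−0.4093) = 0.6641.
C_R = 0.370×1.73/(0.0485−0.370) × (0.04403−0.6641) = (-1.991)×(-0.6201) = 1.235 mol·L⁻¹.

1.23 mol·L⁻¹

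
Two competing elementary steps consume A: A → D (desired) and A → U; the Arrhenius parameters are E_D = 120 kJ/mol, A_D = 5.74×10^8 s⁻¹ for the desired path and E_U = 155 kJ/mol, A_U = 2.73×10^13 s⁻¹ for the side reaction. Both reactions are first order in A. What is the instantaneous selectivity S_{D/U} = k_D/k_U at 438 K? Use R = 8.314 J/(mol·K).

k_D/k_U = (A_D/A_U)·exp[−(E_D−E_U)/(RT)] = (A_D/A_U)·exp[(E_U−E_D)/(RT)].
(E_U−E_D)/(RT) = (155−120)×10³/(8.314×438) = 35000/3642 = 9.611.
k_D/k_U = (5.74×10^8/2.73×10^13)·exp(9.611) = 2.103×10^-5 × 14933 = 0.314.
Since E_D < E_U, lowering the temperature improves selectivity toward D.

0.314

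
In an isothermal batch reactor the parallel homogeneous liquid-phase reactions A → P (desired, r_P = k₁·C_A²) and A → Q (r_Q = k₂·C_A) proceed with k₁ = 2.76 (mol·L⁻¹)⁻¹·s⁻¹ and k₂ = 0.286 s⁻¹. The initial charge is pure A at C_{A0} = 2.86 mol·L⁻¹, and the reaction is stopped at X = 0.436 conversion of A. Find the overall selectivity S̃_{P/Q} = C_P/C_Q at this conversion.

C_A = C_{A0}(1−X) = 1.613 mol·L⁻¹.
Along a PFR/batch, dC_Q/dC_A = −r_Q/(r_P+r_Q) = −k₂/(k₂+k₁·C_A).
Integrating from C_{A0} to C_A: C_Q = (0.286/2.76)·ln[(0.286+2.76·2.86)/(0.286+2.76·1.61)] = 0.1036·ln(8.180/4.738) = 0.05658 mol·L⁻¹.
Then C_P = (C_{A0}−C_A) − C_Q = 1.247 − 0.05658 = 1.190 mol·L⁻¹.
S̃_{P/Q} = C_P/C_Q = 1.190/0.05658 = 21.0.

21.0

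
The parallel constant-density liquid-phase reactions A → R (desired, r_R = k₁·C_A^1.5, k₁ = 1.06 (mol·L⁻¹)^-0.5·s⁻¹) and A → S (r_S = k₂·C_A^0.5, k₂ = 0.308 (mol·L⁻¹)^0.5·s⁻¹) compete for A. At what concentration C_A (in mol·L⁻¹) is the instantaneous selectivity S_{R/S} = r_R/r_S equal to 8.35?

S_{R/S} = (k₁/k₂)·C_A ⇒ C_A = S·k₂/k₁.
= 8.35×0.308/1.06 = 2.43 mol·L⁻¹.

2.43 mol·L⁻¹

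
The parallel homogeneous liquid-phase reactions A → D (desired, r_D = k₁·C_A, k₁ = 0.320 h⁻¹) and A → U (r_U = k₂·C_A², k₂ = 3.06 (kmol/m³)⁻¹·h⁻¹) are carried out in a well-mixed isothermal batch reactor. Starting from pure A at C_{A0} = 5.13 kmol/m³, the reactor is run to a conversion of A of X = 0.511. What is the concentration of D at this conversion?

0.0727 kmol/m³

C_A = C_{A0}(1−X) = 2.509 kmol/m³.
Along a PFR/batch, dC_D/dC_A = −r_D/(r_D+r_U) = −k₁/(k₁+k₂·C_A).
Integrating from C_{A0} to C_A: C_D = (0.320/3.06)·ln[(0.320+3.06·5.13)/(0.320+3.06·2.51)] = 0.1046·ln(16.02/7.996) = 0.07265 kmol/m³.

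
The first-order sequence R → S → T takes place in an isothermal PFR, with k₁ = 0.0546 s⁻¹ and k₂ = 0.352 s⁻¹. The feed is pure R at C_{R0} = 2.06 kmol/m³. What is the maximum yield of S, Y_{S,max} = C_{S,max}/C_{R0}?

For a first-order series the maximum intermediate yield is C_{S,max}/C_{R0} = (k₁/k₂)^[k₂/(k₂−k₁)].
= (0.0546/0.352)^(0.352/(0.352−0.0546)) = (0.1551)^(1.184) = 0.1102.

0.110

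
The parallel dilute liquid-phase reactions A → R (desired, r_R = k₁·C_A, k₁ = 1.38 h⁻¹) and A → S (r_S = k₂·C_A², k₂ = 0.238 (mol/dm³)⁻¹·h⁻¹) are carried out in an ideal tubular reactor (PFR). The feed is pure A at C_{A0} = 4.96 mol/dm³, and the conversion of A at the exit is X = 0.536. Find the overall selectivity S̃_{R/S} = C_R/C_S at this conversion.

C_A = C_{A0}(1−X) = 2.301 mol/dm³.
Along a PFR/batch, dC_R/dC_A = −r_R/(r_R+r_S) = −k₁/(k₁+k₂·C_A).
Integrating from C_{A0} to C_A: C_R = (1.38/0.238)·ln[(1.38+0.238·4.96)/(1.38+0.238·2.30)] = 5.798·ln(2.560/1.928) = 1.646 mol/dm³.
C_S = (C_{A0}−C_A)−C_R = 1.013 mol/dm³; S̃_{R/S} = 1.646/1.013 = 1.63.

1.63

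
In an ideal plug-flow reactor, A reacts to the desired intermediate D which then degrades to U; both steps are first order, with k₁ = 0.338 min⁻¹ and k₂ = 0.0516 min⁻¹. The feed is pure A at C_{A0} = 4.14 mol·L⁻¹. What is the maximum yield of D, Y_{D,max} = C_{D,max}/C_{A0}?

0.713

For a first-order series the maximum intermediate yield is C_{D,max}/C_{A0} = (k₁/k₂)^[k₂/(k₂−k₁)].
= (0.338/0.0516)^(0.0516/(0.0516−0.338)) = (6.550)^(-0.1802) = 0.7127.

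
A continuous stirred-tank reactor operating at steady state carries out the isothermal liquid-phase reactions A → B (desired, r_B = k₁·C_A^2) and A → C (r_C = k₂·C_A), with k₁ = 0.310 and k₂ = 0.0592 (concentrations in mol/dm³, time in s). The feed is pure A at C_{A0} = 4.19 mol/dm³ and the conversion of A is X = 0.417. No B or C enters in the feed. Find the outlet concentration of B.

Exit C_A = C_{A0}(1−X) = 4.19×0.583 = 2.443 mol/dm³.
Rates in a CSTR are evaluated at the outlet concentration: r_B = 0.310×2.443^2 = 1.850, r_C = 0.0592×2.443 = 0.1446.
Fraction of consumed A going to B: r_B/(r_B+r_C) = 0.9275.
C_B = 0.9275·C_{A0}·X = 0.9275×4.19×0.417 = 1.62 mol/dm³.

1.62 mol/dm³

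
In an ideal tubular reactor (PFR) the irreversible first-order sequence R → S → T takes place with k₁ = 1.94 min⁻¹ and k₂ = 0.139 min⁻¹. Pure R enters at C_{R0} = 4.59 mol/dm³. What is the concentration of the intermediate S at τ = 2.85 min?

For first-order series with pure R initially, C_S(τ) = k₁C_{R0}/(k₂−k₁)·(e^(−k₁τ) − e^(−k₂τ)).
e^(−k₁τ) = e^(−1.94×2.85) = e^(−5.529) = 0.003970; e^(−k₂τ) = e^(−0.3962) = 0.6729.
C_S = 1.94×4.59/(0.139−1.94) × (0.003970−0.6729) = (-4.944)×(-0.6689) = 3.307 mol/dm³.

3.31 mol/dm³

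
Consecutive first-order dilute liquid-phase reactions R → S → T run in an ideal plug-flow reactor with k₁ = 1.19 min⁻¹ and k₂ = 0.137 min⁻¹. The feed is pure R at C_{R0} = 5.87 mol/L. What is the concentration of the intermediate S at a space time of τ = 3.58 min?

3.97 mol/L

Solving the coupled first-order balances gives C_S(τ) = [k₁/(k₂−k₁)]·C_{R0}·(e^(−k₁τ) − e^(−k₂τ)).
e^(−k₁τ) = e^(−1.19×3.58) = e^(−4.260) = 0.01412; e^(−k₂τ) = e^(−0.4905) = 0.6123.
C_S = 1.19×5.87/(0.137−1.19) × (0.01412−0.6123) = (-6.634)×(-0.5982) = 3.968 mol/L.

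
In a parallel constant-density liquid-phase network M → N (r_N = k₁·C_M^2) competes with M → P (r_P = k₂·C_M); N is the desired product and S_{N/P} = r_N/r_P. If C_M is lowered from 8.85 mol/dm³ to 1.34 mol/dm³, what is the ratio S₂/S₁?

0.151

S_{N/P} = (k₁/k₂)·C_M, so S₂/S₁ = (C_{M,2}/C_{M,1}).
= 1.34/8.85 = 0.151.
Selectivity toward N falls as C_M falls — high-concentration operation is favoured.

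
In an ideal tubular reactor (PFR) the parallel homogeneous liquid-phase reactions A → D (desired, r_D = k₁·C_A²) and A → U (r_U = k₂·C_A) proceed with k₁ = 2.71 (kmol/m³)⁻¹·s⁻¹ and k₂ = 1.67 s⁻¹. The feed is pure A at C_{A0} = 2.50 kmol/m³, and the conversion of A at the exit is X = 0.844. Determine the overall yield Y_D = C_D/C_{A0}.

0.565

C_A = C_{A0}(1−X) = 0.3900 kmol/m³.
Along a PFR/batch, dC_U/dC_A = −r_U/(r_D+r_U) = −k₂/(k₂+k₁·C_A).
Integrating from C_{A0} to C_A: C_U = (1.67/2.71)·ln[(1.67+2.71·2.50)/(1.67+2.71·0.390)] = 0.6162·ln(8.445/2.727) = 0.6966 kmol/m³.
Then C_D = (C_{A0}−C_A) − C_U = 2.110 − 0.6966 = 1.413 kmol/m³.
Y_D = C_D/C_{A0} = 1.413/2.50 = 0.565.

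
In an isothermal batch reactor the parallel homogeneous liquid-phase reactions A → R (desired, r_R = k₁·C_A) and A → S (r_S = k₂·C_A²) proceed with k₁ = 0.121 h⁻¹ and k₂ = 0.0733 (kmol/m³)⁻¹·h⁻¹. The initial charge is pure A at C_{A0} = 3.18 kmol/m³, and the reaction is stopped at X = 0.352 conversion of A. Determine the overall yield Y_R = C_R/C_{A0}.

C_A = C_{A0}(1−X) = 2.061 kmol/m³.
Along a PFR/batch, dC_R/dC_A = −r_R/(r_R+r_S) = −k₁/(k₁+k₂·C_A).
Integrating from C_{A0} to C_A: C_R = (0.121/0.0733)·ln[(0.121+0.0733·3.18)/(0.121+0.0733·2.06)] = 1.651·ln(0.3541/0.2720) = 0.4351 kmol/m³.
Y_R = C_R/C_{A0} = 0.4351/3.18 = 0.137.

0.137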